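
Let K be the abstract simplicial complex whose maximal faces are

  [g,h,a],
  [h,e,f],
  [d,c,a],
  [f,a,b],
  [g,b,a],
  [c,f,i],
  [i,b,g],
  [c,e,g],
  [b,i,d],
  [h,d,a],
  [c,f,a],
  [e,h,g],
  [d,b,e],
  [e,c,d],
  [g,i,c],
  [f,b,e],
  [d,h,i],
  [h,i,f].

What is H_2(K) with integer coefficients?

H_2 = Z.

Fix the vertex order a < b < c < d < e < f < g < h < i and write every simplex with vertices in increasing order. Then dim K = 2 and the simplices of K are:

  0-simplices (9): a, b, c, d, e, f, g, h, i
  1-simplices (27): ab, ac, ad, af, ag, ah, bd, be, bf, bg, bi, cd, ce, cf, cg, ci, de, dh, di, ef, eg, eh, fh, fi, gh, gi, hi
  2-simplices (18): abf, abg, acd, acf, adh, agh, bde, bdi, bef, bgi, cde, ceg, cfi, cgi, dhi, efh, egh, fhi

so the chain groups are C_0 ≅ Z^9, C_1 ≅ Z^27, C_2 ≅ Z^18.

∂_1: C_1 → C_0 sends each edge [p,q] (with p < q) to q − p.
The resulting 9×27 matrix has rank 8, and its Smith normal form has invariant factors (1,1,1,1,1,1,1,1).

Boundary ∂_2: C_2 → C_1 sends each 2-simplex [p,q,r] to [q,r] − [p,r] + [p,q]. For instance
  ∂efh = fh − eh + ef,
  ∂cgi = gi − ci + cg.
The resulting 27×18 matrix has rank 17, and its Smith normal form has invariant factors (1,1,1,1,1,1,1,1,1,1,1,1,1,1,1,1,1).

Reading off H_k = ker ∂_k / im ∂_{k+1}:

  H_2: rank ker ∂_2 − rank ∂_3 = (18 − 17) − 0 = 1, and there is no ∂_3, so H_2 = Z.

(K is a triangulation of the torus T^2.)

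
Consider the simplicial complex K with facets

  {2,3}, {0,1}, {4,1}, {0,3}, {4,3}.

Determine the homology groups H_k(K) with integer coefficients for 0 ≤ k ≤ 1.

Take the total order 0 < 1 < 2 < 3 < 4 on the vertex set. Then K (dimension 1) consists of the simplices:

  0-simplices (5): [0], [1], [2], [3], [4]
  1-simplices (5): [0,1], [0,3], [1,4], [2,3], [3,4]

so the chain groups are C_0 ≅ Z^5, C_1 ≅ Z^5.

∂_1: C_1 → C_0 maps an edge to its endpoints' difference, ∂[p,q] = q − p. For instance
  ∂[3,4] = [4] − [3].
As a 5×5 matrix over Z this has rank 4, with invariant factors (1,1,1,1).

Computing H_k = (kernel of ∂_k) / (image of ∂_{k+1}):

  H_0: rank C_0 − rank ∂_1 = 5 − 4 = 1, and the invariant factors of ∂_1 are all 1, so H_0 = Z.
  H_1: rank ker ∂_1 − rank ∂_2 = (5 − 4) − 0 = 1, and there is no ∂_2, so H_1 = Z.

As a check, the Euler characteristic is 5 − 5 = 0, which agrees with 1 − 1 = 0.

H_0 ≅ Z,  H_1 ≅ Z.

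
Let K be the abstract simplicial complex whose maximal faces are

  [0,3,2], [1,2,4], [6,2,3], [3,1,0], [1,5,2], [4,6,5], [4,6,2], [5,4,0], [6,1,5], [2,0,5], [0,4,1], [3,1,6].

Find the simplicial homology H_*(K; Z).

Take the total order 0 < 1 < 2 < 3 < 4 < 5 < 6 on the vertex set. Then K (dimension 2) consists of the simplices:

  0-simplices (7): [0], [1], [2], [3], [4], [5], [6]
  1-simplices (18): [0,1], [0,2], [0,3], [0,4], [0,5], [1,2], [1,3], [1,4], [1,5], [1,6], [2,3], [2,4], [2,5], [2,6], [3,6], [4,5], [4,6], [5,6]
  2-simplices (12): [0,1,3], [0,1,4], [0,2,3], [0,2,5], [0,4,5], [1,2,4], [1,2,5], [1,3,6], [1,5,6], [2,3,6], [2,4,6], [4,5,6]

giving chain groups C_0 ≅ Z^7, C_1 ≅ Z^18, C_2 ≅ Z^12.

Boundary ∂_1: C_1 → C_0 maps an edge to its endpoints' difference, ∂[p,q] = q − p. For instance
  ∂[2,3] = [3] − [2].
The resulting 7×18 matrix has rank 6, and its Smith normal form has invariant factors (1,1,1,1,1,1).

The boundary map ∂_2: C_2 → C_1 sends each 2-simplex [p,q,r] to [q,r] − [p,r] + [p,q]. For instance
  ∂[0,1,4] = [1,4] − [0,4] + [0,1],
  ∂[1,5,6] = [5,6] − [1,6] + [1,5].
The 18×12 boundary matrix has rank 12 and Smith normal form diag(1,1,1,1,1,1,1,1,1,1,1,2).

Computing H_k = (kernel of ∂_k) / (image of ∂_{k+1}):

  H_0: rank C_0 − rank ∂_1 = 7 − 6 = 1, and the invariant factors of ∂_1 are all 1, so H_0 = Z.
  H_1: rank ker ∂_1 − rank ∂_2 = (18 − 6) − 12 = 0, and ∂_2 has invariant factor 2 > 1, so H_1 = Z/2.
  H_2: rank ker ∂_2 − rank ∂_3 = (12 − 12) − 0 = 0, and there is no ∂_3, so H_2 = 0.

H_0 = Z,  H_1 = Z/2,  H_2 = 0.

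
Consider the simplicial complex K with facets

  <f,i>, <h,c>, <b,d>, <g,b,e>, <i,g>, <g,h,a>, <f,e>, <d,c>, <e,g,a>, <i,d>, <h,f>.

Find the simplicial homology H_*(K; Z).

We work with the vertex ordering a < b < c < d < e < f < g < h < i. The simplices of K, each written with vertices in increasing order, are:

  0-simplices (9): a, b, c, d, e, f, g, h, i
  1-simplices (15): ae, ag, ah, bd, be, bg, cd, ch, di, ef, eg, fh, fi, gh, gi
  2-simplices (3): aeg, agh, beg

giving chain groups C_0 ≅ Z^9, C_1 ≅ Z^15, C_2 ≅ Z^3.

Boundary ∂_1: C_1 → C_0 sends each edge [p,q] (with p < q) to q − p. For instance
  ∂bg = g − b.
As a 9×15 matrix over Z this has rank 8, with invariant factors (1,1,1,1,1,1,1,1).

The boundary map ∂_2: C_2 → C_1 maps a triangle to the signed sum of its edges. For instance
  ∂beg = eg − bg + be,
  ∂aeg = eg − ag + ae.
The 15×3 boundary matrix has rank 3 and Smith normal form diag(1,1,1).

Computing H_k = (kernel of ∂_k) / (image of ∂_{k+1}):

  H_0: rank C_0 − rank ∂_1 = 9 − 8 = 1, and the invariant factors of ∂_1 are all 1, so H_0 ≅ Z.
  H_1: rank ker ∂_1 − rank ∂_2 = (15 − 8) − 3 = 4, and the invariant factors of ∂_2 are all 1, so H_1 ≅ Z^4.
  H_2: rank ker ∂_2 − rank ∂_3 = (3 − 3) − 0 = 0, and there is no ∂_3, so H_2 ≅ 0.

H_0 = Z,  H_1 = Z^4,  H_2 = 0.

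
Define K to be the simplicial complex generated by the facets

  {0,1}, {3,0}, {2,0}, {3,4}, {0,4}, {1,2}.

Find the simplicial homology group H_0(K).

H_0 ≅ Z.

Take the total order 0 < 1 < 2 < 3 < 4 on the vertex set. Then K (dimension 1) consists of the simplices:

  0-simplices (5): [0], [1], [2], [3], [4]
  1-simplices (6): [0,1], [0,2], [0,3], [0,4], [1,2], [3,4]

so the chain groups are C_0 ≅ Z^5, C_1 ≅ Z^6.

The boundary map ∂_1: C_1 → C_0 maps an edge to its endpoints' difference, ∂[p,q] = q − p. For instance
  ∂[0,4] = [4] − [0].
The 5×6 boundary matrix has rank 4 and Smith normal form diag(1,1,1,1).

Reading off H_k = ker ∂_k / im ∂_{k+1}:

  H_0: rank C_0 − rank ∂_1 = 5 − 4 = 1, and the invariant factors of ∂_1 are all 1, so H_0 ≅ Z.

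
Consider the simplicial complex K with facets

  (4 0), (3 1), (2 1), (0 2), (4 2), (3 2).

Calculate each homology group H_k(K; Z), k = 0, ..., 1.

H_0 ≅ Z,  H_1 ≅ Z^2.

Order the vertices as 0 < 1 < 2 < 3 < 4. Listing each simplex with vertices in this order, K has dimension 1 with simplices:

  0-simplices (5): [0], [1], [2], [3], [4]
  1-simplices (6): [0,2], [0,4], [1,2], [1,3], [2,3], [2,4]

so the chain groups are C_0 ≅ Z^5, C_1 ≅ Z^6.

∂_1: C_1 → C_0 sends each edge [p,q] (with p < q) to q − p. For instance
  ∂[0,4] = [4] − [0].
The 5×6 boundary matrix has rank 4 and Smith normal form diag(1,1,1,1).

From H_k ≅ ker(∂_k) / im(∂_{k+1}) we obtain:

  H_0: rank C_0 − rank ∂_1 = 5 − 4 = 1, and the invariant factors of ∂_1 are all 1, so H_0 ≅ Z.
  H_1: rank ker ∂_1 − rank ∂_2 = (6 − 4) − 0 = 2, and there is no ∂_2, so H_1 ≅ Z^2.

As a check, the Euler characteristic is 5 − 6 = -1, which agrees with 1 − 2 = -1.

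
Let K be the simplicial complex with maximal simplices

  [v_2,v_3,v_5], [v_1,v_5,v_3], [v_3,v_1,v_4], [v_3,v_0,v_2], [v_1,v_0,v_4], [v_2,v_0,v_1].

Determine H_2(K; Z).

Order the vertices as v_0 < v_1 < v_2 < v_3 < v_4 < v_5. Listing each simplex with vertices in this order, K has dimension 2 with simplices:

  0-simplices (6): [v_0], [v_1], [v_2], [v_3], [v_4], [v_5]
  1-simplices (12): [v_0,v_1], [v_0,v_2], [v_0,v_3], [v_0,v_4], [v_1,v_2], [v_1,v_3], [v_1,v_4], [v_1,v_5], [v_2,v_3], [v_2,v_5], [v_3,v_4], [v_3,v_5]
  2-simplices (6): [v_0,v_1,v_2], [v_0,v_1,v_4], [v_0,v_2,v_3], [v_1,v_3,v_4], [v_1,v_3,v_5], [v_2,v_3,v_5]

Hence C_0 ≅ Z^6, C_1 ≅ Z^12, C_2 ≅ Z^6.

∂_1: C_1 → C_0 maps an edge to its endpoints' difference, ∂[p,q] = q − p.
The 6×12 boundary matrix has rank 5 and Smith normal form diag(1,1,1,1,1).

∂_2: C_2 → C_1 sends each 2-simplex [p,q,r] to [q,r] − [p,r] + [p,q]. For instance
  ∂[v_0,v_2,v_3] = [v_2,v_3] − [v_0,v_3] + [v_0,v_2],
  ∂[v_2,v_3,v_5] = [v_3,v_5] − [v_2,v_5] + [v_2,v_3].
As a 12×6 matrix over Z this has rank 6, with invariant factors (1,1,1,1,1,1).

From H_k ≅ ker(∂_k) / im(∂_{k+1}) we obtain:

  H_2: rank ker ∂_2 − rank ∂_3 = (6 − 6) − 0 = 0, and there is no ∂_3, so H_2 ≅ 0.

H_2 = 0.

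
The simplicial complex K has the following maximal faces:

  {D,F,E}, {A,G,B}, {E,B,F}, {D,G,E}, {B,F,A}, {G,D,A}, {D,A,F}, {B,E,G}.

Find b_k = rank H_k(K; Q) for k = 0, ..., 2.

b_0 = 1, b_1 = 0, b_2 = 1.

We work with the vertex ordering A < B < D < E < F < G. The simplices of K, each written with vertices in increasing order, are:

  0-simplices (6): A, B, D, E, F, G
  1-simplices (12): AB, AD, AF, AG, BE, BF, BG, DE, DF, DG, EF, EG
  2-simplices (8): ABF, ABG, ADF, ADG, BEF, BEG, DEF, DEG

so the chain groups are C_0 ≅ Z^6, C_1 ≅ Z^12, C_2 ≅ Z^8.

The boundary map ∂_1: C_1 → C_0 maps an edge to its endpoints' difference, ∂[p,q] = q − p. For instance
  ∂DG = G − D.
The resulting 6×12 matrix has rank 5, and its Smith normal form has invariant factors (1,1,1,1,1).

Boundary ∂_2: C_2 → C_1 maps a triangle to the signed sum of its edges. For instance
  ∂DEG = EG − DG + DE,
  ∂ADG = DG − AG + AD.
This gives a 12×8 integer matrix of rank 7; reducing to Smith normal form yields diagonal entries (1,1,1,1,1,1,1).

From H_k ≅ ker(∂_k) / im(∂_{k+1}) we obtain:

  H_0: rank C_0 − rank ∂_1 = 6 − 5 = 1, and the invariant factors of ∂_1 are all 1, so H_0 ≅ Z.
  H_1: rank ker ∂_1 − rank ∂_2 = (12 − 5) − 7 = 0, and the invariant factors of ∂_2 are all 1, so H_1 ≅ 0.
  H_2: rank ker ∂_2 − rank ∂_3 = (8 − 7) − 0 = 1, and there is no ∂_3, so H_2 ≅ Z.

(K is a triangulation of the 2-sphere S^2.)

Hence the Betti numbers are b_0 = 1, b_1 = 0, b_2 = 1.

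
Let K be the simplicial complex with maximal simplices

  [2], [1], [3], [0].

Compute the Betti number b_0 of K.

We work with the vertex ordering 0 < 1 < 2 < 3. The simplices of K, each written with vertices in increasing order, are:

  0-simplices (4): [0], [1], [2], [3]

Hence C_0 ≅ Z^4.

From H_k ≅ ker(∂_k) / im(∂_{k+1}) we obtain:

  H_0: rank C_0 − rank ∂_1 = 4 − 0 = 4, and there is no ∂_1, so H_0 ≅ Z^4.

Hence the Betti numbers are b_0 = 4.

b_0 = 4.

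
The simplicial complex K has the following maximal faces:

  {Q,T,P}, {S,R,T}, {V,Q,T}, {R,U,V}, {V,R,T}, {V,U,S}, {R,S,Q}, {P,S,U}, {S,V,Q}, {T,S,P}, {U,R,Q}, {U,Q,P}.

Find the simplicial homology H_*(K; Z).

K has 7 vertices, 18 edges, 12 triangles.
rank ∂_0 = 0, rank ∂_1 = 6 ⇒ b_0 = 7 − 0 − 6 = 1; all invariant factors of ∂_1 are 1 so no torsion. So H_0 = Z.
rank ∂_1 = 6, rank ∂_2 = 12 ⇒ b_1 = 18 − 6 − 12 = 0; ∂_2 has invariant factor(s) [2] giving torsion. So H_1 = Z/2.
rank ∂_2 = 12, rank ∂_3 = 0 ⇒ b_2 = 12 − 12 − 0 = 0. So H_2 = 0.

H_0 ≅ Z,  H_1 ≅ Z/2,  H_2 = 0.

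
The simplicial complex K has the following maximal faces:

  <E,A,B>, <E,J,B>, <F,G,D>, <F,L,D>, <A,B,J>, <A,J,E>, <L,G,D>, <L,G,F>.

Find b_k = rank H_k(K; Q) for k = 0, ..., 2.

Take the total order A < B < D < E < F < G < J < L on the vertex set. Then K (dimension 2) consists of the simplices:

  0-simplices (8): A, B, D, E, F, G, J, L
  1-simplices (12): AB, AE, AJ, BE, BJ, DF, DG, DL, EJ, FG, FL, GL
  2-simplices (8): ABE, ABJ, AEJ, BEJ, DFG, DFL, DGL, FGL

so the chain groups are C_0 ≅ Z^8, C_1 ≅ Z^12, C_2 ≅ Z^8.

Boundary ∂_1: C_1 → C_0 maps an edge to its endpoints' difference, ∂[p,q] = q − p.
The resulting 8×12 matrix has rank 6, and its Smith normal form has invariant factors (1,1,1,1,1,1).

∂_2: C_2 → C_1 maps a triangle to the signed sum of its edges. For instance
  ∂DFL = FL − DL + DF,
  ∂DFG = FG − DG + DF.
The resulting 12×8 matrix has rank 6, and its Smith normal form has invariant factors (1,1,1,1,1,1).

Now H_k = ker ∂_k / im ∂_{k+1}, so:

  H_0: rank C_0 − rank ∂_1 = 8 − 6 = 2, and the invariant factors of ∂_1 are all 1, so H_0 ≅ Z^2.
  H_1: rank ker ∂_1 − rank ∂_2 = (12 − 6) − 6 = 0, and the invariant factors of ∂_2 are all 1, so H_1 ≅ 0.
  H_2: rank ker ∂_2 − rank ∂_3 = (8 − 6) − 0 = 2, and there is no ∂_3, so H_2 ≅ Z^2.

Hence the Betti numbers are b_0 = 2, b_1 = 0, b_2 = 2.

b_0 = 2, b_1 = 0, b_2 = 2.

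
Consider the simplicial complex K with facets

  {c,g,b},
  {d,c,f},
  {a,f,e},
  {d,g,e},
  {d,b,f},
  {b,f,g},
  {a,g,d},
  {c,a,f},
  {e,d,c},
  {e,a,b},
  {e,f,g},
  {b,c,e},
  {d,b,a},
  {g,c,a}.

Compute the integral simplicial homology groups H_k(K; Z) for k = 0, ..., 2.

H_0 = Z,  H_1 = Z^2,  H_2 = Z.

We work with the vertex ordering a < b < c < d < e < f < g. The simplices of K, each written with vertices in increasing order, are:

  0-simplices (7): a, b, c, d, e, f, g
  1-simplices (21): ab, ac, ad, ae, af, ag, bc, bd, be, bf, bg, cd, ce, cf, cg, de, df, dg, ef, eg, fg
  2-simplices (14): abd, abe, acf, acg, adg, aef, bce, bcg, bdf, bfg, cde, cdf, deg, efg

so the chain groups are C_0 ≅ Z^7, C_1 ≅ Z^21, C_2 ≅ Z^14.

The boundary map ∂_1: C_1 → C_0 maps an edge to its endpoints' difference, ∂[p,q] = q − p.
The resulting 7×21 matrix has rank 6, and its Smith normal form has invariant factors (1,1,1,1,1,1).

Boundary ∂_2: C_2 → C_1 maps a triangle to the signed sum of its edges. For instance
  ∂abe = be − ae + ab,
  ∂acf = cf − af + ac.
This gives a 21×14 integer matrix of rank 13; reducing to Smith normal form yields diagonal entries (1,1,1,1,1,1,1,1,1,1,1,1,1).

Now H_k = ker ∂_k / im ∂_{k+1}, so:

  H_0: rank C_0 − rank ∂_1 = 7 − 6 = 1, and the invariant factors of ∂_1 are all 1, so H_0 ≅ Z.
  H_1: rank ker ∂_1 − rank ∂_2 = (21 − 6) − 13 = 2, and the invariant factors of ∂_2 are all 1, so H_1 ≅ Z^2.
  H_2: rank ker ∂_2 − rank ∂_3 = (14 − 13) − 0 = 1, and there is no ∂_3, so H_2 ≅ Z.

As a check, the Euler characteristic is 7 − 21 + 14 = 0, which agrees with 1 − 2 + 1 = 0.
(K is a triangulation of the torus T^2.)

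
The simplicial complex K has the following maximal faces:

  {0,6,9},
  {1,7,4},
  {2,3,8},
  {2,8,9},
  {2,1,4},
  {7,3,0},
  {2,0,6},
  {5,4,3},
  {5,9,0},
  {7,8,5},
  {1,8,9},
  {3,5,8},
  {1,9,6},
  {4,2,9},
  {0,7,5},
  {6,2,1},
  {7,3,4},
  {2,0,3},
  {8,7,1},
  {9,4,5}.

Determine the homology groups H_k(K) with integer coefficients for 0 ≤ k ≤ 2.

Fix the vertex order 0 < 1 < 2 < 3 < 4 < 5 < 6 < 7 < 8 < 9 and write every simplex with vertices in increasing order. Then dim K = 2 and the simplices of K are:

  0-simplices (10): [0], [1], [2], [3], [4], [5], [6], [7], [8], [9]
  1-simplices (30): (30 of them)
  2-simplices (20): (20 of them)

Hence C_0 ≅ Z^10, C_1 ≅ Z^30, C_2 ≅ Z^20.

∂_1: C_1 → C_0 sends each edge [p,q] (with p < q) to q − p. For instance
  ∂[3,4] = [4] − [3].
The 10×30 boundary matrix has rank 9 and Smith normal form diag(1,1,1,1,1,1,1,1,1).

The boundary map ∂_2: C_2 → C_1 acts by ∂[p,q,r] = [q,r] − [p,r] + [p,q]. For instance
  ∂[2,8,9] = [8,9] − [2,9] + [2,8],
  ∂[1,2,4] = [2,4] − [1,4] + [1,2].
The resulting 30×20 matrix has rank 20, and its Smith normal form has invariant factors (1,1,1,1,1,1,1,1,1,1,1,1,1,1,1,1,1,1,1,2).

Reading off H_k = ker ∂_k / im ∂_{k+1}:

  H_0: rank C_0 − rank ∂_1 = 10 − 9 = 1, and the invariant factors of ∂_1 are all 1, so H_0 ≅ Z.
  H_1: rank ker ∂_1 − rank ∂_2 = (30 − 9) − 20 = 1, and ∂_2 has invariant factor 2 > 1, so H_1 ≅ Z ⊕ Z/2Z.
  H_2: rank ker ∂_2 − rank ∂_3 = (20 − 20) − 0 = 0, and there is no ∂_3, so H_2 ≅ 0.

H_0 = Z,  H_1 = Z ⊕ Z/2Z,  H_2 = 0.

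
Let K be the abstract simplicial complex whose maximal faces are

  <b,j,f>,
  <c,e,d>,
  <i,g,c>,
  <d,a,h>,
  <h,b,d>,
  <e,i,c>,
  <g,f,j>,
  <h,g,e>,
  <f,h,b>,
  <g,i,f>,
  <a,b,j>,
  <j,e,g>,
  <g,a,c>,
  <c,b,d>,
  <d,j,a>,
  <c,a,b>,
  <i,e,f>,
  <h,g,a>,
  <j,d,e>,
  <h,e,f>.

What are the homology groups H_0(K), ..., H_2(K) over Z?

H_0 ≅ Z,  H_1 ≅ Z × Z/2,  H_2 = 0.

K has 10 vertices, 30 edges, 20 triangles.
rank ∂_0 = 0, rank ∂_1 = 9 ⇒ b_0 = 10 − 0 − 9 = 1; all invariant factors of ∂_1 are 1 so no torsion. So H_0 ≅ Z.
rank ∂_1 = 9, rank ∂_2 = 20 ⇒ b_1 = 30 − 9 − 20 = 1; ∂_2 has invariant factor(s) [2] giving torsion. So H_1 ≅ Z × Z/2.
rank ∂_2 = 20, rank ∂_3 = 0 ⇒ b_2 = 20 − 20 − 0 = 0. So H_2 ≅ 0.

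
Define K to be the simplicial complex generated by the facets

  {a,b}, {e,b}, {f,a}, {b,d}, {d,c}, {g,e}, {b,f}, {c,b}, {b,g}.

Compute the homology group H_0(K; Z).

We work with the vertex ordering a < b < c < d < e < f < g. The simplices of K, each written with vertices in increasing order, are:

  0-simplices (7): a, b, c, d, e, f, g
  1-simplices (9): ab, af, bc, bd, be, bf, bg, cd, eg

Hence C_0 ≅ Z^7, C_1 ≅ Z^9.

Boundary ∂_1: C_1 → C_0 sends each edge [p,q] (with p < q) to q − p. For instance
  ∂af = f − a.
The resulting 7×9 matrix has rank 6, and its Smith normal form has invariant factors (1,1,1,1,1,1).

Computing H_k = (kernel of ∂_k) / (image of ∂_{k+1}):

  H_0: rank C_0 − rank ∂_1 = 7 − 6 = 1, and the invariant factors of ∂_1 are all 1, so H_0 = Z.

H_0 = Z.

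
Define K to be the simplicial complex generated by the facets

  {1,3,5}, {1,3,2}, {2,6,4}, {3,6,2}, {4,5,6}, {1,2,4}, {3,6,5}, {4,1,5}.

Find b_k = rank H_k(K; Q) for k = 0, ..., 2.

We work with the vertex ordering 1 < 2 < 3 < 4 < 5 < 6. The simplices of K, each written with vertices in increasing order, are:

  0-simplices (6): [1], [2], [3], [4], [5], [6]
  1-simplices (12): [1,2], [1,3], [1,4], [1,5], [2,3], [2,4], [2,6], [3,5], [3,6], [4,5], [4,6], [5,6]
  2-simplices (8): [1,2,3], [1,2,4], [1,3,5], [1,4,5], [2,3,6], [2,4,6], [3,5,6], [4,5,6]

Hence C_0 ≅ Z^6, C_1 ≅ Z^12, C_2 ≅ Z^8.

The boundary map ∂_1: C_1 → C_0 maps an edge to its endpoints' difference, ∂[p,q] = q − p.
This gives a 6×12 integer matrix of rank 5; reducing to Smith normal form yields diagonal entries (1,1,1,1,1).

The boundary map ∂_2: C_2 → C_1 sends each 2-simplex [p,q,r] to [q,r] − [p,r] + [p,q]. For instance
  ∂[2,4,6] = [4,6] − [2,6] + [2,4],
  ∂[1,3,5] = [3,5] − [1,5] + [1,3].
As a 12×8 matrix over Z this has rank 7, with invariant factors (1,1,1,1,1,1,1).

Computing H_k = (kernel of ∂_k) / (image of ∂_{k+1}):

  H_0: rank C_0 − rank ∂_1 = 6 − 5 = 1, and the invariant factors of ∂_1 are all 1, so H_0 ≅ Z.
  H_1: rank ker ∂_1 − rank ∂_2 = (12 − 5) − 7 = 0, and the invariant factors of ∂_2 are all 1, so H_1 ≅ 0.
  H_2: rank ker ∂_2 − rank ∂_3 = (8 − 7) − 0 = 1, and there is no ∂_3, so H_2 ≅ Z.

Hence the Betti numbers are b_0 = 1, b_1 = 0, b_2 = 1.

b_0 = 1, b_1 = 0, b_2 = 1.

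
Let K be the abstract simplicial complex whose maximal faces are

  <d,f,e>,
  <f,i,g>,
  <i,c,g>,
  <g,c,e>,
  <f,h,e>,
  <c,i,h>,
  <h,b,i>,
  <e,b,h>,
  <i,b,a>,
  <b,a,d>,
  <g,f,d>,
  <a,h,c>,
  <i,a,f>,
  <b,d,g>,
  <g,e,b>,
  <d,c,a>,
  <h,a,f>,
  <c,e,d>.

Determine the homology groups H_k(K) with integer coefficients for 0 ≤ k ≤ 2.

H_0 = Z,  H_1 = Z ⊕ Z/2Z,  H_2 = 0.

K has 9 vertices, 27 edges, 18 triangles.
rank ∂_0 = 0, rank ∂_1 = 8 ⇒ b_0 = 9 − 0 − 8 = 1; all invariant factors of ∂_1 are 1 so no torsion. So H_0 ≅ Z.
rank ∂_1 = 8, rank ∂_2 = 18 ⇒ b_1 = 27 − 8 − 18 = 1; ∂_2 has invariant factor(s) [2] giving torsion. So H_1 ≅ Z ⊕ Z/2Z.
rank ∂_2 = 18, rank ∂_3 = 0 ⇒ b_2 = 18 − 18 − 0 = 0. So H_2 ≅ 0.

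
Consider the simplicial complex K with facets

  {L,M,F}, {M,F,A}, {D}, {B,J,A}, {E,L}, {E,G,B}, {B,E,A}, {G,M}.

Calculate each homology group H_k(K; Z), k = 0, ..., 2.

H_0 ≅ Z^2,  H_1 ≅ Z^2,  H_2 = 0.

We work with the vertex ordering A < B < D < E < F < G < J < L < M. The simplices of K, each written with vertices in increasing order, are:

  0-simplices (9): A, B, D, E, F, G, J, L, M
  1-simplices (14): AB, AE, AF, AJ, AM, BE, BG, BJ, EG, EL, FL, FM, GM, LM
  2-simplices (5): ABE, ABJ, AFM, BEG, FLM

Hence C_0 ≅ Z^9, C_1 ≅ Z^14, C_2 ≅ Z^5.

∂_1: C_1 → C_0 sends each edge [p,q] (with p < q) to q − p. For instance
  ∂LM = M − L.
As a 9×14 matrix over Z this has rank 7, with invariant factors (1,1,1,1,1,1,1).

The boundary map ∂_2: C_2 → C_1 maps a triangle to the signed sum of its edges. For instance
  ∂BEG = EG − BG + BE,
  ∂ABJ = BJ − AJ + AB.
The resulting 14×5 matrix has rank 5, and its Smith normal form has invariant factors (1,1,1,1,1).

Computing H_k = (kernel of ∂_k) / (image of ∂_{k+1}):

  H_0: rank C_0 − rank ∂_1 = 9 − 7 = 2, and the invariant factors of ∂_1 are all 1, so H_0 = Z^2.
  H_1: rank ker ∂_1 − rank ∂_2 = (14 − 7) − 5 = 2, and the invariant factors of ∂_2 are all 1, so H_1 = Z^2.
  H_2: rank ker ∂_2 − rank ∂_3 = (5 − 5) − 0 = 0, and there is no ∂_3, so H_2 = 0.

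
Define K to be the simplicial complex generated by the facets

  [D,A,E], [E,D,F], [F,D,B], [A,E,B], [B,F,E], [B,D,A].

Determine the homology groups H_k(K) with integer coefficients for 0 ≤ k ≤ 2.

We work with the vertex ordering A < B < D < E < F. The simplices of K, each written with vertices in increasing order, are:

  0-simplices (5): A, B, D, E, F
  1-simplices (9): AB, AD, AE, BD, BE, BF, DE, DF, EF
  2-simplices (6): ABD, ABE, ADE, BDF, BEF, DEF

giving chain groups C_0 ≅ Z^5, C_1 ≅ Z^9, C_2 ≅ Z^6.

Boundary ∂_1: C_1 → C_0 is given by ∂[p,q] = [q] − [p].
The 5×9 boundary matrix has rank 4 and Smith normal form diag(1,1,1,1).

∂_2: C_2 → C_1 acts by ∂[p,q,r] = [q,r] − [p,r] + [p,q]. For instance
  ∂BDF = DF − BF + BD,
  ∂BEF = EF − BF + BE.
The resulting 9×6 matrix has rank 5, and its Smith normal form has invariant factors (1,1,1,1,1).

Now H_k = ker ∂_k / im ∂_{k+1}, so:

  H_0: rank C_0 − rank ∂_1 = 5 − 4 = 1, and the invariant factors of ∂_1 are all 1, so H_0 = Z.
  H_1: rank ker ∂_1 − rank ∂_2 = (9 − 4) − 5 = 0, and the invariant factors of ∂_2 are all 1, so H_1 = 0.
  H_2: rank ker ∂_2 − rank ∂_3 = (6 − 5) − 0 = 1, and there is no ∂_3, so H_2 = Z.

(K is a triangulation of the 2-sphere S^2.)

H_0 = Z,  H_1 = 0,  H_2 = Z.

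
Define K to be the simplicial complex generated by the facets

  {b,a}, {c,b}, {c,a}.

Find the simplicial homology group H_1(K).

Order the vertices as a < b < c. Listing each simplex with vertices in this order, K has dimension 1 with simplices:

  0-simplices (3): a, b, c
  1-simplices (3): ab, ac, bc

so the chain groups are C_0 ≅ Z^3, C_1 ≅ Z^3.

∂_1: C_1 → C_0 is given by ∂[p,q] = [q] − [p]. For instance
  ∂bc = c − b.
This gives a 3×3 integer matrix of rank 2; reducing to Smith normal form yields diagonal entries (1,1).

From H_k ≅ ker(∂_k) / im(∂_{k+1}) we obtain:

  H_1: rank ker ∂_1 − rank ∂_2 = (3 − 2) − 0 = 1, and there is no ∂_2, so H_1 ≅ Z.

(K is a triangulation of the circle S^1.)

H_1 ≅ Z.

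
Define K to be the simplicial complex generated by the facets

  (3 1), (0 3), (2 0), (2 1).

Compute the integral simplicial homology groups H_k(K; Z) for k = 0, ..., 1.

Fix the vertex order 0 < 1 < 2 < 3 and write every simplex with vertices in increasing order. Then dim K = 1 and the simplices of K are:

  0-simplices (4): [0], [1], [2], [3]
  1-simplices (4): [0,2], [0,3], [1,2], [1,3]

giving chain groups C_0 ≅ Z^4, C_1 ≅ Z^4.

Boundary ∂_1: C_1 → C_0 is given by ∂[p,q] = [q] − [p].
This gives a 4×4 integer matrix of rank 3; reducing to Smith normal form yields diagonal entries (1,1,1).

Computing H_k = (kernel of ∂_k) / (image of ∂_{k+1}):

  H_0: rank C_0 − rank ∂_1 = 4 − 3 = 1, and the invariant factors of ∂_1 are all 1, so H_0 = Z.
  H_1: rank ker ∂_1 − rank ∂_2 = (4 − 3) − 0 = 1, and there is no ∂_2, so H_1 = Z.

(K is a triangulation of the circle S^1.)

H_0 ≅ Z,  H_1 ≅ Z.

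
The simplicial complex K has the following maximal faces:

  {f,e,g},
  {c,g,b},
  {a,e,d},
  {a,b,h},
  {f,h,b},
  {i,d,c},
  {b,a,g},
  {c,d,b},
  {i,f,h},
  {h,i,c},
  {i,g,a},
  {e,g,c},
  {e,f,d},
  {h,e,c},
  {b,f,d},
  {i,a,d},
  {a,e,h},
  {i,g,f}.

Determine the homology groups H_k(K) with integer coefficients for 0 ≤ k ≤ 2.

We work with the vertex ordering a < b < c < d < e < f < g < h < i. The simplices of K, each written with vertices in increasing order, are:

  0-simplices (9): a, b, c, d, e, f, g, h, i
  1-simplices (27): ab, ad, ae, ag, ah, ai, bc, bd, bf, bg, bh, cd, ce, cg, ch, ci, de, df, di, ef, eg, eh, fg, fh, fi, gi, hi
  2-simplices (18): abg, abh, ade, adi, aeh, agi, bcd, bcg, bdf, bfh, cdi, ceg, ceh, chi, def, efg, fgi, fhi

Hence C_0 ≅ Z^9, C_1 ≅ Z^27, C_2 ≅ Z^18.

The boundary map ∂_1: C_1 → C_0 sends each edge [p,q] (with p < q) to q − p. For instance
  ∂ae = e − a.
The 9×27 boundary matrix has rank 8 and Smith normal form diag(1,1,1,1,1,1,1,1).

Boundary ∂_2: C_2 → C_1 maps a triangle to the signed sum of its edges. For instance
  ∂ceg = eg − cg + ce,
  ∂fgi = gi − fi + fg.
The 27×18 boundary matrix has rank 17 and Smith normal form diag(1,1,1,1,1,1,1,1,1,1,1,1,1,1,1,1,1).

Reading off H_k = ker ∂_k / im ∂_{k+1}:

  H_0: rank C_0 − rank ∂_1 = 9 − 8 = 1, and the invariant factors of ∂_1 are all 1, so H_0 = Z.
  H_1: rank ker ∂_1 − rank ∂_2 = (27 − 8) − 17 = 2, and the invariant factors of ∂_2 are all 1, so H_1 = Z^2.
  H_2: rank ker ∂_2 − rank ∂_3 = (18 − 17) − 0 = 1, and there is no ∂_3, so H_2 = Z.

H_0 = Z,  H_1 = Z^2,  H_2 = Z.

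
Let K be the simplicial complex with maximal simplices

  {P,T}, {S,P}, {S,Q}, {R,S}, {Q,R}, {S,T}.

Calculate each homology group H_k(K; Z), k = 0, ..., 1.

K has 5 vertices, 6 edges.
rank ∂_0 = 0, rank ∂_1 = 4 ⇒ b_0 = 5 − 0 − 4 = 1; all invariant factors of ∂_1 are 1 so no torsion. So H_0 = Z.
rank ∂_1 = 4, rank ∂_2 = 0 ⇒ b_1 = 6 − 4 − 0 = 2. So H_1 = Z^2.

H_0 = Z,  H_1 = Z^2.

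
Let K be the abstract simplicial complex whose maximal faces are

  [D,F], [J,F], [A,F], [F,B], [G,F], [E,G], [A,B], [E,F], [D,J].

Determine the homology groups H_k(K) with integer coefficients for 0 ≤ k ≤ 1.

K has 7 vertices, 9 edges.
rank ∂_0 = 0, rank ∂_1 = 6 ⇒ b_0 = 7 − 0 − 6 = 1; all invariant factors of ∂_1 are 1 so no torsion. So H_0 ≅ Z.
rank ∂_1 = 6, rank ∂_2 = 0 ⇒ b_1 = 9 − 6 − 0 = 3. So H_1 ≅ Z^3.

H_0 ≅ Z,  H_1 ≅ Z^3.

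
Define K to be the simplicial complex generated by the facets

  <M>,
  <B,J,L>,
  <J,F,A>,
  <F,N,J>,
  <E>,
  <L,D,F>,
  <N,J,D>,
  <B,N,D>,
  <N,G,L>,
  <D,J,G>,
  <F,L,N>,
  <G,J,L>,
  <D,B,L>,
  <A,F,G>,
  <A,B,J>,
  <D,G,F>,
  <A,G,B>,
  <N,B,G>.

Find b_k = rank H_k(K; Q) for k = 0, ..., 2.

Take the total order A < B < D < E < F < G < J < L < M < N on the vertex set. Then K (dimension 2) consists of the simplices:

  0-simplices (10): A, B, D, E, F, G, J, L, M, N
  1-simplices (24): AB, AF, AG, AJ, BD, BG, BJ, BL, BN, DF, DG, DJ, DL, DN, FG, FJ, FL, FN, GJ, GL, GN, JL, JN, LN
  2-simplices (16): ABG, ABJ, AFG, AFJ, BDL, BDN, BGN, BJL, DFG, DFL, DGJ, DJN, FJN, FLN, GJL, GLN

Hence C_0 ≅ Z^10, C_1 ≅ Z^24, C_2 ≅ Z^16.

∂_1: C_1 → C_0 is given by ∂[p,q] = [q] − [p]. For instance
  ∂AB = B − A.
The resulting 10×24 matrix has rank 7, and its Smith normal form has invariant factors (1,1,1,1,1,1,1).

Boundary ∂_2: C_2 → C_1 sends each 2-simplex [p,q,r] to [q,r] − [p,r] + [p,q]. For instance
  ∂FLN = LN − FN + FL,
  ∂GLN = LN − GN + GL.
The 24×16 boundary matrix has rank 15 and Smith normal form diag(1,1,1,1,1,1,1,1,1,1,1,1,1,1,1).

Reading off H_k = ker ∂_k / im ∂_{k+1}:

  H_0: rank C_0 − rank ∂_1 = 10 − 7 = 3, and the invariant factors of ∂_1 are all 1, so H_0 ≅ Z^3.
  H_1: rank ker ∂_1 − rank ∂_2 = (24 − 7) − 15 = 2, and the invariant factors of ∂_2 are all 1, so H_1 ≅ Z^2.
  H_2: rank ker ∂_2 − rank ∂_3 = (16 − 15) − 0 = 1, and there is no ∂_3, so H_2 ≅ Z.

Hence the Betti numbers are b_0 = 3, b_1 = 2, b_2 = 1.

b_0 = 3, b_1 = 2, b_2 = 1.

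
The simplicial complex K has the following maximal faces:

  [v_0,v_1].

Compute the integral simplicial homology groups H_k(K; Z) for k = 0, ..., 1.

Take the total order v_0 < v_1 on the vertex set. Then K (dimension 1) consists of the simplices:

  0-simplices (2): [v_0], [v_1]
  1-simplices (1): [v_0,v_1]

Hence C_0 ≅ Z^2, C_1 ≅ Z^1.

Boundary ∂_1: C_1 → C_0 maps an edge to its endpoints' difference, ∂[p,q] = q − p.
As a 2×1 matrix over Z this has rank 1, with invariant factors (1).

From H_k ≅ ker(∂_k) / im(∂_{k+1}) we obtain:

  H_0: rank C_0 − rank ∂_1 = 2 − 1 = 1, and the invariant factors of ∂_1 are all 1, so H_0 ≅ Z.
  H_1: rank ker ∂_1 − rank ∂_2 = (1 − 1) − 0 = 0, and there is no ∂_2, so H_1 ≅ 0.

H_0 = Z,  H_1 = 0.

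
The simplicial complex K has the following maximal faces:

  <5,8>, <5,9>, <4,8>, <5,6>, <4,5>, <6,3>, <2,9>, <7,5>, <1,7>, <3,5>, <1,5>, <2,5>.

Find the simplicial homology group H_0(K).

H_0 ≅ Z.

K has 9 vertices, 12 edges.
rank ∂_0 = 0, rank ∂_1 = 8 ⇒ b_0 = 9 − 0 − 8 = 1; all invariant factors of ∂_1 are 1 so no torsion. So H_0 ≅ Z.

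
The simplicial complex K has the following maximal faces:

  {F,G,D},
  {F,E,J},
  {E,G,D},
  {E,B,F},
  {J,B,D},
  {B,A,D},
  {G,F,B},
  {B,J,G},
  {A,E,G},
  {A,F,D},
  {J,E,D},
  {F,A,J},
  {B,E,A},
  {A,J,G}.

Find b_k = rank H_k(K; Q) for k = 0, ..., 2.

b_0 = 1, b_1 = 2, b_2 = 1.

K has 7 vertices, 21 edges, 14 triangles.
rank ∂_0 = 0, rank ∂_1 = 6 ⇒ b_0 = 7 − 0 − 6 = 1; all invariant factors of ∂_1 are 1 so no torsion. So H_0 ≅ Z.
rank ∂_1 = 6, rank ∂_2 = 13 ⇒ b_1 = 21 − 6 − 13 = 2; all invariant factors of ∂_2 are 1 so no torsion. So H_1 ≅ Z^2.
rank ∂_2 = 13, rank ∂_3 = 0 ⇒ b_2 = 14 − 13 − 0 = 1. So H_2 ≅ Z.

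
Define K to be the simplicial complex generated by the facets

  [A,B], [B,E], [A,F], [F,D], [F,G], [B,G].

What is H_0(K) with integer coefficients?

H_0 ≅ Z.

Fix the vertex order A < B < D < E < F < G and write every simplex with vertices in increasing order. Then dim K = 1 and the simplices of K are:

  0-simplices (6): A, B, D, E, F, G
  1-simplices (6): AB, AF, BE, BG, DF, FG

Hence C_0 ≅ Z^6, C_1 ≅ Z^6.

∂_1: C_1 → C_0 maps an edge to its endpoints' difference, ∂[p,q] = q − p. For instance
  ∂DF = F − D.
As a 6×6 matrix over Z this has rank 5, with invariant factors (1,1,1,1,1).

Reading off H_k = ker ∂_k / im ∂_{k+1}:

  H_0: rank C_0 − rank ∂_1 = 6 − 5 = 1, and the invariant factors of ∂_1 are all 1, so H_0 ≅ Z.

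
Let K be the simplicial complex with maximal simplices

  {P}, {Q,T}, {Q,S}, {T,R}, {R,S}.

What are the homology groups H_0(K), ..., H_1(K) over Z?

H_0 ≅ Z^2,  H_1 ≅ Z.

Order the vertices as P < Q < R < S < T. Listing each simplex with vertices in this order, K has dimension 1 with simplices:

  0-simplices (5): P, Q, R, S, T
  1-simplices (4): QS, QT, RS, RT

Hence C_0 ≅ Z^5, C_1 ≅ Z^4.

The boundary map ∂_1: C_1 → C_0 maps an edge to its endpoints' difference, ∂[p,q] = q − p. For instance
  ∂RS = S − R.
This gives a 5×4 integer matrix of rank 3; reducing to Smith normal form yields diagonal entries (1,1,1).

From H_k ≅ ker(∂_k) / im(∂_{k+1}) we obtain:

  H_0: rank C_0 − rank ∂_1 = 5 − 3 = 2, and the invariant factors of ∂_1 are all 1, so H_0 = Z^2.
  H_1: rank ker ∂_1 − rank ∂_2 = (4 − 3) − 0 = 1, and there is no ∂_2, so H_1 = Z.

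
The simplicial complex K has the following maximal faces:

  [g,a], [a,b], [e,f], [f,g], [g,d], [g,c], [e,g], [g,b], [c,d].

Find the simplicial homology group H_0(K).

Take the total order a < b < c < d < e < f < g on the vertex set. Then K (dimension 1) consists of the simplices:

  0-simplices (7): a, b, c, d, e, f, g
  1-simplices (9): ab, ag, bg, cd, cg, dg, ef, eg, fg

giving chain groups C_0 ≅ Z^7, C_1 ≅ Z^9.

∂_1: C_1 → C_0 maps an edge to its endpoints' difference, ∂[p,q] = q − p. For instance
  ∂eg = g − e.
The 7×9 boundary matrix has rank 6 and Smith normal form diag(1,1,1,1,1,1).

Computing H_k = (kernel of ∂_k) / (image of ∂_{k+1}):

  H_0: rank C_0 − rank ∂_1 = 7 − 6 = 1, and the invariant factors of ∂_1 are all 1, so H_0 = Z.

(K is a triangulation of a wedge of 3 circles.)

H_0 = Z.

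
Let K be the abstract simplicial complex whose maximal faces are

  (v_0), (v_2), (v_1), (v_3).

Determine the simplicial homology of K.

H_0 = Z^4.

Take the total order v_0 < v_1 < v_2 < v_3 on the vertex set. Then K (dimension 0) consists of the simplices:

  0-simplices (4): [v_0], [v_1], [v_2], [v_3]

giving chain groups C_0 ≅ Z^4.

From H_k ≅ ker(∂_k) / im(∂_{k+1}) we obtain:

  H_0: rank C_0 − rank ∂_1 = 4 − 0 = 4, and there is no ∂_1, so H_0 ≅ Z^4.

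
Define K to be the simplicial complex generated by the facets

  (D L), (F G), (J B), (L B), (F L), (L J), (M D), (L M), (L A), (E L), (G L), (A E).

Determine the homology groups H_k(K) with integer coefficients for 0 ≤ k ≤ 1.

We work with the vertex ordering A < B < D < E < F < G < J < L < M. The simplices of K, each written with vertices in increasing order, are:

  0-simplices (9): A, B, D, E, F, G, J, L, M
  1-simplices (12): AE, AL, BJ, BL, DL, DM, EL, FG, FL, GL, JL, LM

Hence C_0 ≅ Z^9, C_1 ≅ Z^12.

The boundary map ∂_1: C_1 → C_0 sends each edge [p,q] (with p < q) to q − p.
As a 9×12 matrix over Z this has rank 8, with invariant factors (1,1,1,1,1,1,1,1).

Computing H_k = (kernel of ∂_k) / (image of ∂_{k+1}):

  H_0: rank C_0 − rank ∂_1 = 9 − 8 = 1, and the invariant factors of ∂_1 are all 1, so H_0 = Z.
  H_1: rank ker ∂_1 − rank ∂_2 = (12 − 8) − 0 = 4, and there is no ∂_2, so H_1 = Z^4.

(K is a triangulation of a wedge of 4 circles.)

H_0 = Z,  H_1 = Z^4.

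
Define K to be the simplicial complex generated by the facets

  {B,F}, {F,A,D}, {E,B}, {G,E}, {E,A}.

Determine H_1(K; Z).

H_1 ≅ Z.

Take the total order A < B < D < E < F < G on the vertex set. Then K (dimension 2) consists of the simplices:

  0-simplices (6): A, B, D, E, F, G
  1-simplices (7): AD, AE, AF, BE, BF, DF, EG
  2-simplices (1): ADF

Hence C_0 ≅ Z^6, C_1 ≅ Z^7, C_2 ≅ Z^1.

Boundary ∂_1: C_1 → C_0 is given by ∂[p,q] = [q] − [p]. For instance
  ∂BE = E − B.
As a 6×7 matrix over Z this has rank 5, with invariant factors (1,1,1,1,1).

∂_2: C_2 → C_1 maps a triangle to the signed sum of its edges. For instance
  ∂ADF = DF − AF + AD.
The resulting 7×1 matrix has rank 1, and its Smith normal form has invariant factors (1).

Now H_k = ker ∂_k / im ∂_{k+1}, so:

  H_1: rank ker ∂_1 − rank ∂_2 = (7 − 5) − 1 = 1, and the invariant factors of ∂_2 are all 1, so H_1 ≅ Z.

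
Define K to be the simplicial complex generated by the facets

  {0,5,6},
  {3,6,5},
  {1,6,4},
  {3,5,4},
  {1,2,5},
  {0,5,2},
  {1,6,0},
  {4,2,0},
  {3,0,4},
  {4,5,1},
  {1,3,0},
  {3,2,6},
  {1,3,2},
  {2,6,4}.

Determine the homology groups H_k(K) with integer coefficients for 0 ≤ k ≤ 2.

H_0 ≅ Z,  H_1 ≅ Z^2,  H_2 ≅ Z.

Take the total order 0 < 1 < 2 < 3 < 4 < 5 < 6 on the vertex set. Then K (dimension 2) consists of the simplices:

  0-simplices (7): [0], [1], [2], [3], [4], [5], [6]
  1-simplices (21): [0,1], [0,2], [0,3], [0,4], [0,5], [0,6], [1,2], [1,3], [1,4], [1,5], [1,6], [2,3], [2,4], [2,5], [2,6], [3,4], [3,5], [3,6], [4,5], [4,6], [5,6]
  2-simplices (14): [0,1,3], [0,1,6], [0,2,4], [0,2,5], [0,3,4], [0,5,6], [1,2,3], [1,2,5], [1,4,5], [1,4,6], [2,3,6], [2,4,6], [3,4,5], [3,5,6]

giving chain groups C_0 ≅ Z^7, C_1 ≅ Z^21, C_2 ≅ Z^14.

∂_1: C_1 → C_0 is given by ∂[p,q] = [q] − [p].
As a 7×21 matrix over Z this has rank 6, with invariant factors (1,1,1,1,1,1).

The boundary map ∂_2: C_2 → C_1 sends each 2-simplex [p,q,r] to [q,r] − [p,r] + [p,q]. For instance
  ∂[3,5,6] = [5,6] − [3,6] + [3,5],
  ∂[0,2,4] = [2,4] − [0,4] + [0,2].
As a 21×14 matrix over Z this has rank 13, with invariant factors (1,1,1,1,1,1,1,1,1,1,1,1,1).

Reading off H_k = ker ∂_k / im ∂_{k+1}:

  H_0: rank C_0 − rank ∂_1 = 7 − 6 = 1, and the invariant factors of ∂_1 are all 1, so H_0 = Z.
  H_1: rank ker ∂_1 − rank ∂_2 = (21 − 6) − 13 = 2, and the invariant factors of ∂_2 are all 1, so H_1 = Z^2.
  H_2: rank ker ∂_2 − rank ∂_3 = (14 − 13) − 0 = 1, and there is no ∂_3, so H_2 = Z.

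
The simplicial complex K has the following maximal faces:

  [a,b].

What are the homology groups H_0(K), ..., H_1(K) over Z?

Take the total order a < b on the vertex set. Then K (dimension 1) consists of the simplices:

  0-simplices (2): a, b
  1-simplices (1): ab

Hence C_0 ≅ Z^2, C_1 ≅ Z^1.

The boundary map ∂_1: C_1 → C_0 maps an edge to its endpoints' difference, ∂[p,q] = q − p. For instance
  ∂ab = b − a.
The 2×1 boundary matrix has rank 1 and Smith normal form diag(1).

Now H_k = ker ∂_k / im ∂_{k+1}, so:

  H_0: rank C_0 − rank ∂_1 = 2 − 1 = 1, and the invariant factors of ∂_1 are all 1, so H_0 ≅ Z.
  H_1: rank ker ∂_1 − rank ∂_2 = (1 − 1) − 0 = 0, and there is no ∂_2, so H_1 ≅ 0.

H_0 = Z,  H_1 = 0.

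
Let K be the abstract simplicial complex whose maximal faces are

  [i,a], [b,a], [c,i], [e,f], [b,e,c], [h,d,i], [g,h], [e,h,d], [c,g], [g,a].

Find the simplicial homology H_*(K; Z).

We work with the vertex ordering a < b < c < d < e < f < g < h < i. The simplices of K, each written with vertices in increasing order, are:

  0-simplices (9): a, b, c, d, e, f, g, h, i
  1-simplices (15): ab, ag, ai, bc, be, ce, cg, ci, de, dh, di, ef, eh, gh, hi
  2-simplices (3): bce, deh, dhi

so the chain groups are C_0 ≅ Z^9, C_1 ≅ Z^15, C_2 ≅ Z^3.

Boundary ∂_1: C_1 → C_0 sends each edge [p,q] (with p < q) to q − p.
As a 9×15 matrix over Z this has rank 8, with invariant factors (1,1,1,1,1,1,1,1).

Boundary ∂_2: C_2 → C_1 maps a triangle to the signed sum of its edges. For instance
  ∂dhi = hi − di + dh,
  ∂deh = eh − dh + de.
The resulting 15×3 matrix has rank 3, and its Smith normal form has invariant factors (1,1,1).

Reading off H_k = ker ∂_k / im ∂_{k+1}:

  H_0: rank C_0 − rank ∂_1 = 9 − 8 = 1, and the invariant factors of ∂_1 are all 1, so H_0 = Z.
  H_1: rank ker ∂_1 − rank ∂_2 = (15 − 8) − 3 = 4, and the invariant factors of ∂_2 are all 1, so H_1 = Z^4.
  H_2: rank ker ∂_2 − rank ∂_3 = (3 − 3) − 0 = 0, and there is no ∂_3, so H_2 = 0.

H_0 = Z,  H_1 = Z^4,  H_2 = 0.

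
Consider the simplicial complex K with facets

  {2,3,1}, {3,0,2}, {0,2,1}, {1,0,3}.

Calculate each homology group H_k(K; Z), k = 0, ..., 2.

H_0 = Z,  H_1 = 0,  H_2 = Z.

We work with the vertex ordering 0 < 1 < 2 < 3. The simplices of K, each written with vertices in increasing order, are:

  0-simplices (4): [0], [1], [2], [3]
  1-simplices (6): [0,1], [0,2], [0,3], [1,2], [1,3], [2,3]
  2-simplices (4): [0,1,2], [0,1,3], [0,2,3], [1,2,3]

giving chain groups C_0 ≅ Z^4, C_1 ≅ Z^6, C_2 ≅ Z^4.

Boundary ∂_1: C_1 → C_0 is given by ∂[p,q] = [q] − [p].
The 4×6 boundary matrix has rank 3 and Smith normal form diag(1,1,1).

∂_2: C_2 → C_1 acts by ∂[p,q,r] = [q,r] − [p,r] + [p,q]. For instance
  ∂[0,1,3] = [1,3] − [0,3] + [0,1],
  ∂[0,1,2] = [1,2] − [0,2] + [0,1].
The resulting 6×4 matrix has rank 3, and its Smith normal form has invariant factors (1,1,1).

Reading off H_k = ker ∂_k / im ∂_{k+1}:

  H_0: rank C_0 − rank ∂_1 = 4 − 3 = 1, and the invariant factors of ∂_1 are all 1, so H_0 ≅ Z.
  H_1: rank ker ∂_1 − rank ∂_2 = (6 − 3) − 3 = 0, and the invariant factors of ∂_2 are all 1, so H_1 ≅ 0.
  H_2: rank ker ∂_2 − rank ∂_3 = (4 − 3) − 0 = 1, and there is no ∂_3, so H_2 ≅ Z.

As a check, the Euler characteristic is 4 − 6 + 4 = 2, which agrees with 1 − 0 + 1 = 2.
(K is a triangulation of the 2-sphere S^2.)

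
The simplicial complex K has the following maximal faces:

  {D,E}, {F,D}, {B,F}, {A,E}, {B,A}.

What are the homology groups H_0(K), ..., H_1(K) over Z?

Fix the vertex order A < B < D < E < F and write every simplex with vertices in increasing order. Then dim K = 1 and the simplices of K are:

  0-simplices (5): A, B, D, E, F
  1-simplices (5): AB, AE, BF, DE, DF

so the chain groups are C_0 ≅ Z^5, C_1 ≅ Z^5.

∂_1: C_1 → C_0 maps an edge to its endpoints' difference, ∂[p,q] = q − p. For instance
  ∂DE = E − D.
As a 5×5 matrix over Z this has rank 4, with invariant factors (1,1,1,1).

Reading off H_k = ker ∂_k / im ∂_{k+1}:

  H_0: rank C_0 − rank ∂_1 = 5 − 4 = 1, and the invariant factors of ∂_1 are all 1, so H_0 = Z.
  H_1: rank ker ∂_1 − rank ∂_2 = (5 − 4) − 0 = 1, and there is no ∂_2, so H_1 = Z.

H_0 ≅ Z,  H_1 ≅ Z.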